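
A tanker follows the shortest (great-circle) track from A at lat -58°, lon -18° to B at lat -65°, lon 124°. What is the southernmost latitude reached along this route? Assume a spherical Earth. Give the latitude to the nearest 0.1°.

The great circle lies in the plane with unit normal n̂ = (p₁ × p₂)/|p₁ × p₂|.
Here n̂_z ≈ +0.171; the vertex latitude is φ_max = arccos|n̂_z| ≈ 80.1°.
Check via Clairaut: cos φ_max = |cos φ₁| · sin C = cos(58.0°)·sin(161.2°) ≈ 0.171, again giving ≈ 80.1°.

≈ -80.1°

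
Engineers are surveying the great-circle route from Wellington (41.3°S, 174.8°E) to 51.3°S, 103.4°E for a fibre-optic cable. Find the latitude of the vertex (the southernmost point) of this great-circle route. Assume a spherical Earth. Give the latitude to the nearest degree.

The great circle lies in the plane with unit normal n̂ = (p₁ × p₂)/|p₁ × p₂|.
Here n̂_z ≈ -0.596; the vertex latitude is φ_max = arccos|n̂_z| ≈ 53.4°.

≈ 53°S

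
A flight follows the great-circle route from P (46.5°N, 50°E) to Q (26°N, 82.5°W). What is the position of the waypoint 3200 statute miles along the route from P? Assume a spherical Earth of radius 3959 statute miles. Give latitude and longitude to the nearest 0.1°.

≈ (60.7°N, 30.1°W)

Convert each endpoint to a unit vector on the sphere (x = cos φ cos λ, y = cos φ sin λ, z = sin φ).
The central angle between the endpoints is δ = arccos(p₁·p₂) ≈ 1.671 rad (95.7°). The total great-circle distance is δ·R ≈ 1.671 × 3959 ≈ 6615 mi, so the target fraction is f = 3200/6615 ≈ 0.484.
Interpolate at f ≈ 0.484 with slerp weights a = sin((1−f)δ)/sin δ ≈ 0.763, b = sin(fδ)/sin δ ≈ 0.727.
p = a·p₁ + b·p₂ ≈ (0.423, -0.245, 0.872); φ = arcsin(p_z) ≈ 60.73°, λ = atan2(p_y, p_x) ≈ -30.08°.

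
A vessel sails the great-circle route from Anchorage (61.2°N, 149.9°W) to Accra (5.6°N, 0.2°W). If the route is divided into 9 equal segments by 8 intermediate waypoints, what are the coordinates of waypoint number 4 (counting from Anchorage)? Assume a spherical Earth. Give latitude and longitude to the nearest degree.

≈ 62°N, 29°W

Write both endpoints as unit vectors p₁, p₂ with components (cos φ cos λ, cos φ sin λ, sin φ).
The central angle between the endpoints is δ = arccos(p₁·p₂) ≈ 1.905 rad (109.2°).
Interpolate at f = 4/9 with slerp weights a = sin((1−f)δ)/sin δ ≈ 0.923, b = sin(fδ)/sin δ ≈ 0.793.
p = a·p₁ + b·p₂ ≈ (0.405, -0.226, 0.886); φ = arcsin(p_z) ≈ 62.39°, λ = atan2(p_y, p_x) ≈ -29.15°.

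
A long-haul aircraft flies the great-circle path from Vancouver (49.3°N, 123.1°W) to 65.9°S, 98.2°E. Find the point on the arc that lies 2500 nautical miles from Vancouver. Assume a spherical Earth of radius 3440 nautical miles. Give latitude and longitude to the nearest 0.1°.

≈ 12.6°N, 147.1°W

Write both endpoints as unit vectors p₁, p₂ with components (cos φ cos λ, cos φ sin λ, sin φ).
The central angle between the endpoints is δ = arccos(p₁·p₂) ≈ 2.673 rad (153.1°). The total great-circle distance is δ·R ≈ 2.673 × 3440 ≈ 9194 nmi, so the target fraction is f = 2500/9194 ≈ 0.272.
Interpolate at f ≈ 0.272 with slerp weights a = sin((1−f)δ)/sin δ ≈ 2.059, b = sin(fδ)/sin δ ≈ 1.470.
p = a·p₁ + b·p₂ ≈ (-0.819, -0.531, 0.219); φ = arcsin(p_z) ≈ 12.64°, λ = atan2(p_y, p_x) ≈ -147.06°.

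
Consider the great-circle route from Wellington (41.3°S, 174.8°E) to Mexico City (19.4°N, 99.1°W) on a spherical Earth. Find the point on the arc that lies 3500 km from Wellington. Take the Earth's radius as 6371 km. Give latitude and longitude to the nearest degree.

Write both endpoints as unit vectors p₁, p₂ with components (cos φ cos λ, cos φ sin λ, sin φ).
The central angle between the endpoints is δ = arccos(p₁·p₂) ≈ 1.743 rad (99.8°). The total great-circle distance is δ·R ≈ 1.743 × 6371 ≈ 11103 km, so the target fraction is f = 3500/11103 ≈ 0.315.
Interpolate at f ≈ 0.315 with slerp weights a = sin((1−f)δ)/sin δ ≈ 0.943, b = sin(fδ)/sin δ ≈ 0.530.
p = a·p₁ + b·p₂ ≈ (-0.785, -0.429, -0.447); φ = arcsin(p_z) ≈ -26.53°, λ = atan2(p_y, p_x) ≈ -151.32°.

≈ (27°S, 151°W)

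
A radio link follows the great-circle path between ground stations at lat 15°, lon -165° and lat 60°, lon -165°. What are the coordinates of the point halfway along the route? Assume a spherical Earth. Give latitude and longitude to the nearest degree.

≈ lat 37°, lon -165°

Convert each endpoint to a unit vector on the sphere (x = cos φ cos λ, y = cos φ sin λ, z = sin φ).
The central angle between the endpoints is δ = arccos(p₁·p₂) ≈ 0.785 rad (45.0°).
Interpolate at f = 1/2 with slerp weights a = sin((1−f)δ)/sin δ ≈ 0.541, b = sin(fδ)/sin δ ≈ 0.541.
p = a·p₁ + b·p₂ ≈ (-0.766, -0.205, 0.609); φ = arcsin(p_z) ≈ 37.50°, λ = atan2(p_y, p_x) ≈ -165.00°.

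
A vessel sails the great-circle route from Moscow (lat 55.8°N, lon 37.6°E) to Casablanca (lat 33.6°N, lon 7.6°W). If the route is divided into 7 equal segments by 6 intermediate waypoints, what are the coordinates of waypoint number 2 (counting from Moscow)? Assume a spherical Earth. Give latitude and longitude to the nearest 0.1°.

Convert each endpoint to a unit vector on the sphere (x = cos φ cos λ, y = cos φ sin λ, z = sin φ).
The central angle between the endpoints is δ = arccos(p₁·p₂) ≈ 0.664 rad (38.0°).
Interpolate at f = 2/7 with slerp weights a = sin((1−f)δ)/sin δ ≈ 0.741, b = sin(fδ)/sin δ ≈ 0.306.
p = a·p₁ + b·p₂ ≈ (0.583, 0.220, 0.782); φ = arcsin(p_z) ≈ 51.47°, λ = atan2(p_y, p_x) ≈ 20.72°.

≈ lat 51.5°N, lon 20.7°E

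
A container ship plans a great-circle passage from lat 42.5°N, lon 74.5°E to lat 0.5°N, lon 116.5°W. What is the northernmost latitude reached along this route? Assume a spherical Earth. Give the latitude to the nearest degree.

≈ 78°N

The great circle lies in the plane with unit normal n̂ = (p₁ × p₂)/|p₁ × p₂|.
Here n̂_z ≈ +0.202; the vertex latitude is φ_max = arccos|n̂_z| ≈ 78.3°.
Check via Clairaut: cos φ_max = |cos φ₁| · sin C = cos(42.5°)·sin(15.9°) ≈ 0.202, again giving ≈ 78.3°.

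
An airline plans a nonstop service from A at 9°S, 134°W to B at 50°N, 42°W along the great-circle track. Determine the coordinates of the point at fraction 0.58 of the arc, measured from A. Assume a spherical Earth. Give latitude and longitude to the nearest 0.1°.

≈ 33.0°N, 93.6°W

From cos δ = sin φ₁ sin φ₂ + cos φ₁ cos φ₂ cos Δλ, the central angle is δ ≈ 1.713 rad (98.2°).
Interpolate at f = 0.58 with slerp weights a = sin((1−f)δ)/sin δ ≈ 0.666, b = sin(fδ)/sin δ ≈ 0.847.
p = a·p₁ + b·p₂ ≈ (-0.052, -0.837, 0.544); φ = arcsin(p_z) ≈ 32.98°, λ = atan2(p_y, p_x) ≈ -93.58°.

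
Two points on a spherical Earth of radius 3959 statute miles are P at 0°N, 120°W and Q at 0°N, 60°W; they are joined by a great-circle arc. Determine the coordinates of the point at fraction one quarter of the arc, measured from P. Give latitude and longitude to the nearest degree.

≈ 0°N, 105°W

From cos δ = sin φ₁ sin φ₂ + cos φ₁ cos φ₂ cos Δλ, the central angle is δ ≈ 1.047 rad (60.0°).
Interpolate at f = 1/4 with slerp weights a = sin((1−f)δ)/sin δ ≈ 0.816, b = sin(fδ)/sin δ ≈ 0.299.
p = a·p₁ + b·p₂ ≈ (-0.259, -0.966, 0.000); φ = arcsin(p_z) ≈ 0.00°, λ = atan2(p_y, p_x) ≈ -105.00°.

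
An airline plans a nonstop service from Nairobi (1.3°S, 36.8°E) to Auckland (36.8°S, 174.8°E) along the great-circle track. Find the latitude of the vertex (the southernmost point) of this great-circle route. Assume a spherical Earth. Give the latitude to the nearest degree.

The great circle lies in the plane with unit normal n̂ = (p₁ × p₂)/|p₁ × p₂|.
Here n̂_z ≈ +0.658; the vertex latitude is φ_max = arccos|n̂_z| ≈ 48.8°.
Check via Clairaut: cos φ_max = |cos φ₁| · sin C = cos(1.3°)·sin(138.8°) ≈ 0.658, again giving ≈ 48.8°.

≈ 49°S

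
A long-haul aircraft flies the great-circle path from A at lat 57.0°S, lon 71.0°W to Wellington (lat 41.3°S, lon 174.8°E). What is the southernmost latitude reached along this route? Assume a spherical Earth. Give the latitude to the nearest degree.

The great circle lies in the plane with unit normal n̂ = (p₁ × p₂)/|p₁ × p₂|.
Here n̂_z ≈ -0.405; the vertex latitude is φ_max = arccos|n̂_z| ≈ 66.1°.
Check via Clairaut: cos φ_max = |cos φ₁| · sin C = cos(57.0°)·sin(132.0°) ≈ 0.405, again giving ≈ 66.1°.

≈ 66°S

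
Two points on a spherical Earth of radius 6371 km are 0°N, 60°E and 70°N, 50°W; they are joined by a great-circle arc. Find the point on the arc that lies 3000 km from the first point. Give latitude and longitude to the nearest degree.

≈ 25°N, 51°E

From cos δ = sin φ₁ sin φ₂ + cos φ₁ cos φ₂ cos Δλ, the central angle is δ ≈ 1.688 rad (96.7°). The total great-circle distance is δ·R ≈ 1.688 × 6371 ≈ 10755 km, so the target fraction is f = 3000/10755 ≈ 0.279.
Interpolate at f ≈ 0.279 with slerp weights a = sin((1−f)δ)/sin δ ≈ 0.945, b = sin(fδ)/sin δ ≈ 0.457.
p = a·p₁ + b·p₂ ≈ (0.573, 0.698, 0.429); φ = arcsin(p_z) ≈ 25.42°, λ = atan2(p_y, p_x) ≈ 50.64°.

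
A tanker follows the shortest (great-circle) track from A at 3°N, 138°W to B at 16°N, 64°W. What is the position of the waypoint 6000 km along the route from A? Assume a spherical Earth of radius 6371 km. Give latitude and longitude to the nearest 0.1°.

Write both endpoints as unit vectors p₁, p₂ with components (cos φ cos λ, cos φ sin λ, sin φ).
The central angle between the endpoints is δ = arccos(p₁·p₂) ≈ 1.288 rad (73.8°). The total great-circle distance is δ·R ≈ 1.288 × 6371 ≈ 8206 km, so the target fraction is f = 6000/8206 ≈ 0.731.
Interpolate at f ≈ 0.731 with slerp weights a = sin((1−f)δ)/sin δ ≈ 0.353, b = sin(fδ)/sin δ ≈ 0.842.
p = a·p₁ + b·p₂ ≈ (0.093, -0.964, 0.251); φ = arcsin(p_z) ≈ 14.51°, λ = atan2(p_y, p_x) ≈ -84.51°.

≈ 14.5°N, 84.5°W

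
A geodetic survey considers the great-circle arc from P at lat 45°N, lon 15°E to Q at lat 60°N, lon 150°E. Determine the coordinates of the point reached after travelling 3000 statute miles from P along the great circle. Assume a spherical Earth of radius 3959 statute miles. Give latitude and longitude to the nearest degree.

≈ lat 74°N, lon 91°E

The haversine formula gives a central angle δ ≈ 1.200 rad (68.8°) between the endpoints. The total great-circle distance is δ·R ≈ 1.200 × 3959 ≈ 4751 mi, so the target fraction is f = 3000/4751 ≈ 0.631.
Interpolate at f ≈ 0.631 with slerp weights a = sin((1−f)δ)/sin δ ≈ 0.459, b = sin(fδ)/sin δ ≈ 0.737.
p = a·p₁ + b·p₂ ≈ (-0.006, 0.268, 0.963); φ = arcsin(p_z) ≈ 74.43°, λ = atan2(p_y, p_x) ≈ 91.22°.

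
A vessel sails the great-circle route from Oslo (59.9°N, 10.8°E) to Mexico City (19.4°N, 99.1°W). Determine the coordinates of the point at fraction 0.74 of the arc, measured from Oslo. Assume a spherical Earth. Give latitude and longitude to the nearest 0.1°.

From cos δ = sin φ₁ sin φ₂ + cos φ₁ cos φ₂ cos Δλ, the central angle is δ ≈ 1.444 rad (82.7°).
Interpolate at f = 0.74 with slerp weights a = sin((1−f)δ)/sin δ ≈ 0.370, b = sin(fδ)/sin δ ≈ 0.884.
p = a·p₁ + b·p₂ ≈ (0.050, -0.788, 0.613); φ = arcsin(p_z) ≈ 37.83°, λ = atan2(p_y, p_x) ≈ -86.35°.

≈ (37.8°N, 86.3°W)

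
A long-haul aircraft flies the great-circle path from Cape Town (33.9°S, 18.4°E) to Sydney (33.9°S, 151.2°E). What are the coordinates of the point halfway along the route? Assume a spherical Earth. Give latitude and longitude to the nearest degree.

≈ (59°S, 85°E)

Write both endpoints as unit vectors p₁, p₂ with components (cos φ cos λ, cos φ sin λ, sin φ).
The central angle between the endpoints is δ = arccos(p₁·p₂) ≈ 1.728 rad (99.0°).
Interpolate at f = 1/2 with slerp weights a = sin((1−f)δ)/sin δ ≈ 0.770, b = sin(fδ)/sin δ ≈ 0.770.
p = a·p₁ + b·p₂ ≈ (0.046, 0.510, -0.859); φ = arcsin(p_z) ≈ -59.21°, λ = atan2(p_y, p_x) ≈ 84.80°.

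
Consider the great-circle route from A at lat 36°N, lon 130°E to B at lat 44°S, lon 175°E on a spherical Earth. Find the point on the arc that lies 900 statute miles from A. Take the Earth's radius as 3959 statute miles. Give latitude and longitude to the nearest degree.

≈ lat 25°N, lon 137°E

Write both endpoints as unit vectors p₁, p₂ with components (cos φ cos λ, cos φ sin λ, sin φ).
The central angle between the endpoints is δ = arccos(p₁·p₂) ≈ 1.568 rad (89.8°). The total great-circle distance is δ·R ≈ 1.568 × 3959 ≈ 6206 mi, so the target fraction is f = 900/6206 ≈ 0.145.
Interpolate at f ≈ 0.145 with slerp weights a = sin((1−f)δ)/sin δ ≈ 0.974, b = sin(fδ)/sin δ ≈ 0.225.
p = a·p₁ + b·p₂ ≈ (-0.668, 0.617, 0.416); φ = arcsin(p_z) ≈ 24.56°, λ = atan2(p_y, p_x) ≈ 137.24°.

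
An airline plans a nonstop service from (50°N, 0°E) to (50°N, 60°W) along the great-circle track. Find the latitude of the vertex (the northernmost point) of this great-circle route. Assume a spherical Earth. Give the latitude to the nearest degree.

≈ 54°N

The great circle lies in the plane with unit normal n̂ = (p₁ × p₂)/|p₁ × p₂|.
Here n̂_z ≈ -0.588; the vertex latitude is φ_max = arccos|n̂_z| ≈ 54.0°.
Check via Clairaut: cos φ_max = |cos φ₁| · sin C = cos(50.0°)·sin(66.1°) ≈ 0.588, again giving ≈ 54.0°.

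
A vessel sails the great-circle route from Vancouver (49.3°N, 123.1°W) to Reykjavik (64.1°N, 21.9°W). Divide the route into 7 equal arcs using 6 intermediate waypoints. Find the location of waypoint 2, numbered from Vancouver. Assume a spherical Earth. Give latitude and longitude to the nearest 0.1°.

≈ 60.6°N, 106.7°W

Write both endpoints as unit vectors p₁, p₂ with components (cos φ cos λ, cos φ sin λ, sin φ).
The central angle between the endpoints is δ = arccos(p₁·p₂) ≈ 0.894 rad (51.2°).
Interpolate at f = 2/7 with slerp weights a = sin((1−f)δ)/sin δ ≈ 0.765, b = sin(fδ)/sin δ ≈ 0.324.
p = a·p₁ + b·p₂ ≈ (-0.141, -0.470, 0.871); φ = arcsin(p_z) ≈ 60.59°, λ = atan2(p_y, p_x) ≈ -106.68°.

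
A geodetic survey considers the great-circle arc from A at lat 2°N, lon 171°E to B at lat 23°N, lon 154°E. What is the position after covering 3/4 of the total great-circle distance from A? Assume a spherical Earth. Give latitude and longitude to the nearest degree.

From cos δ = sin φ₁ sin φ₂ + cos φ₁ cos φ₂ cos Δλ, the central angle is δ ≈ 0.466 rad (26.7°).
Interpolate at f = 3/4 with slerp weights a = sin((1−f)δ)/sin δ ≈ 0.259, b = sin(fδ)/sin δ ≈ 0.762.
p = a·p₁ + b·p₂ ≈ (-0.886, 0.348, 0.307); φ = arcsin(p_z) ≈ 17.87°, λ = atan2(p_y, p_x) ≈ 158.56°.

≈ lat 18°N, lon 159°E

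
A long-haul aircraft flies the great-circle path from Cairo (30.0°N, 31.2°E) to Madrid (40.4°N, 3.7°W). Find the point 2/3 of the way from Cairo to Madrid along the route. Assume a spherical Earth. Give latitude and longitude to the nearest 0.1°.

≈ 38.1°N, 8.9°E

Convert each endpoint to a unit vector on the sphere (x = cos φ cos λ, y = cos φ sin λ, z = sin φ).
The central angle between the endpoints is δ = arccos(p₁·p₂) ≈ 0.526 rad (30.1°).
Interpolate at f = 2/3 with slerp weights a = sin((1−f)δ)/sin δ ≈ 0.347, b = sin(fδ)/sin δ ≈ 0.684.
p = a·p₁ + b·p₂ ≈ (0.777, 0.122, 0.617); φ = arcsin(p_z) ≈ 38.11°, λ = atan2(p_y, p_x) ≈ 8.94°.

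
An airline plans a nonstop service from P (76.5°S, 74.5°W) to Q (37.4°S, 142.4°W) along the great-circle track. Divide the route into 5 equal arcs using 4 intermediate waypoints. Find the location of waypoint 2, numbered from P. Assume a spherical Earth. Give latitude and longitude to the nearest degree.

≈ (64°S, 123°W)

Convert each endpoint to a unit vector on the sphere (x = cos φ cos λ, y = cos φ sin λ, z = sin φ).
The central angle between the endpoints is δ = arccos(p₁·p₂) ≈ 0.849 rad (48.7°).
Interpolate at f = 2/5 with slerp weights a = sin((1−f)δ)/sin δ ≈ 0.650, b = sin(fδ)/sin δ ≈ 0.444.
p = a·p₁ + b·p₂ ≈ (-0.239, -0.361, -0.901); φ = arcsin(p_z) ≈ -64.34°, λ = atan2(p_y, p_x) ≈ -123.47°.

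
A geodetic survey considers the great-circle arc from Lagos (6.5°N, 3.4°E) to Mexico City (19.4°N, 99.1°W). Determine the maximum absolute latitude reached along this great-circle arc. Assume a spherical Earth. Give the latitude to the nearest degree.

≈ 22°N

The great circle lies in the plane with unit normal n̂ = (p₁ × p₂)/|p₁ × p₂|.
Here n̂_z ≈ -0.928; the vertex latitude is φ_max = arccos|n̂_z| ≈ 21.9°.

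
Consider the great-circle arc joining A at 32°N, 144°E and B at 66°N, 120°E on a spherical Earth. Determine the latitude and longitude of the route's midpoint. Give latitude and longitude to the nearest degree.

From cos δ = sin φ₁ sin φ₂ + cos φ₁ cos φ₂ cos Δλ, the central angle is δ ≈ 0.645 rad (36.9°).
Interpolate at f = 1/2 with slerp weights a = sin((1−f)δ)/sin δ ≈ 0.527, b = sin(fδ)/sin δ ≈ 0.527.
p = a·p₁ + b·p₂ ≈ (-0.469, 0.448, 0.761); φ = arcsin(p_z) ≈ 49.55°, λ = atan2(p_y, p_x) ≈ 136.28°.

≈ 50°N, 136°E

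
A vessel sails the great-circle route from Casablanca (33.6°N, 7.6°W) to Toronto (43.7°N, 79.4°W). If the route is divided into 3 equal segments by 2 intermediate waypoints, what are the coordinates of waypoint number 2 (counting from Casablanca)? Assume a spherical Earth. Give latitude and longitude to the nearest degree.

The haversine formula gives a central angle δ ≈ 0.964 rad (55.2°) between the endpoints.
Interpolate at f = 2/3 with slerp weights a = sin((1−f)δ)/sin δ ≈ 0.384, b = sin(fδ)/sin δ ≈ 0.730.
p = a·p₁ + b·p₂ ≈ (0.414, -0.561, 0.717); φ = arcsin(p_z) ≈ 45.79°, λ = atan2(p_y, p_x) ≈ -53.54°.

≈ (46°N, 54°W)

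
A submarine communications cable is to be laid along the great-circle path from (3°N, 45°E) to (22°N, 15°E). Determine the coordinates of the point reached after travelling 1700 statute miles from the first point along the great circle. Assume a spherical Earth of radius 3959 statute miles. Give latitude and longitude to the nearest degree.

≈ (17°N, 24°E)

Convert each endpoint to a unit vector on the sphere (x = cos φ cos λ, y = cos φ sin λ, z = sin φ).
The central angle between the endpoints is δ = arccos(p₁·p₂) ≈ 0.607 rad (34.8°). The total great-circle distance is δ·R ≈ 0.607 × 3959 ≈ 2402 mi, so the target fraction is f = 1700/2402 ≈ 0.708.
Interpolate at f ≈ 0.708 with slerp weights a = sin((1−f)δ)/sin δ ≈ 0.309, b = sin(fδ)/sin δ ≈ 0.730.
p = a·p₁ + b·p₂ ≈ (0.872, 0.394, 0.290); φ = arcsin(p_z) ≈ 16.84°, λ = atan2(p_y, p_x) ≈ 24.29°.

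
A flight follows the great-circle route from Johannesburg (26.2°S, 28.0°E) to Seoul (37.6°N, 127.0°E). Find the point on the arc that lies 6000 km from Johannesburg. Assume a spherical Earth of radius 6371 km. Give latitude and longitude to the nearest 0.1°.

Convert each endpoint to a unit vector on the sphere (x = cos φ cos λ, y = cos φ sin λ, z = sin φ).
The central angle between the endpoints is δ = arccos(p₁·p₂) ≈ 1.961 rad (112.4°). The total great-circle distance is δ·R ≈ 1.961 × 6371 ≈ 12495 km, so the target fraction is f = 6000/12495 ≈ 0.480.
Interpolate at f ≈ 0.480 with slerp weights a = sin((1−f)δ)/sin δ ≈ 0.921, b = sin(fδ)/sin δ ≈ 0.874.
p = a·p₁ + b·p₂ ≈ (0.313, 0.941, 0.127); φ = arcsin(p_z) ≈ 7.29°, λ = atan2(p_y, p_x) ≈ 71.62°.

≈ 7.3°N, 71.6°E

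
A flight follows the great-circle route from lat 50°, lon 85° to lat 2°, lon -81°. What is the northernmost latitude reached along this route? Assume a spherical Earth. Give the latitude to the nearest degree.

The great circle lies in the plane with unit normal n̂ = (p₁ × p₂)/|p₁ × p₂|.
Here n̂_z ≈ -0.194; the vertex latitude is φ_max = arccos|n̂_z| ≈ 78.8°.
Check via Clairaut: cos φ_max = |cos φ₁| · sin C = cos(50.0°)·sin(17.5°) ≈ 0.194, again giving ≈ 78.8°.

≈ 79°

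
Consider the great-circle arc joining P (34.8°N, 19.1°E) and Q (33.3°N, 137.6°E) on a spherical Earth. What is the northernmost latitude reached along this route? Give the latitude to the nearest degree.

The great circle lies in the plane with unit normal n̂ = (p₁ × p₂)/|p₁ × p₂|.
Here n̂_z ≈ +0.603; the vertex latitude is φ_max = arccos|n̂_z| ≈ 52.9°.
Check via Clairaut: cos φ_max = |cos φ₁| · sin C = cos(34.8°)·sin(47.3°) ≈ 0.603, again giving ≈ 52.9°.

≈ 53°N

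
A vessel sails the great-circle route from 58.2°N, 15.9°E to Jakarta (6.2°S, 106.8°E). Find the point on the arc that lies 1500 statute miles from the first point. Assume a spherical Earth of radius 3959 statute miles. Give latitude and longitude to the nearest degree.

≈ 51°N, 52°E

The haversine formula gives a central angle δ ≈ 1.671 rad (95.7°) between the endpoints. The total great-circle distance is δ·R ≈ 1.671 × 3959 ≈ 6615 mi, so the target fraction is f = 1500/6615 ≈ 0.227.
Interpolate at f ≈ 0.227 with slerp weights a = sin((1−f)δ)/sin δ ≈ 0.966, b = sin(fδ)/sin δ ≈ 0.372.
p = a·p₁ + b·p₂ ≈ (0.383, 0.493, 0.781); φ = arcsin(p_z) ≈ 51.36°, λ = atan2(p_y, p_x) ≈ 52.18°.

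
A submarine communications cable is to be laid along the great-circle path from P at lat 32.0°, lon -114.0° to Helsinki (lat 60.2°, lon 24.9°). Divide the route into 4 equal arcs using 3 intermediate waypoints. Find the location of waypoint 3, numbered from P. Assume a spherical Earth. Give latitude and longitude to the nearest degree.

From cos δ = sin φ₁ sin φ₂ + cos φ₁ cos φ₂ cos Δλ, the central angle is δ ≈ 1.428 rad (81.8°).
Interpolate at f = 3/4 with slerp weights a = sin((1−f)δ)/sin δ ≈ 0.353, b = sin(fδ)/sin δ ≈ 0.887.
p = a·p₁ + b·p₂ ≈ (0.278, -0.088, 0.957); φ = arcsin(p_z) ≈ 73.05°, λ = atan2(p_y, p_x) ≈ -17.57°.

≈ lat 73°, lon -18°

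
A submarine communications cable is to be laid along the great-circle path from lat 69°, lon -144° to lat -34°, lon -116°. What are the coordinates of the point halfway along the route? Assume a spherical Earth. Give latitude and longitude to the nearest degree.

≈ lat 18°, lon -124°

Write both endpoints as unit vectors p₁, p₂ with components (cos φ cos λ, cos φ sin λ, sin φ).
The central angle between the endpoints is δ = arccos(p₁·p₂) ≈ 1.834 rad (105.1°).
Interpolate at f = 1/2 with slerp weights a = sin((1−f)δ)/sin δ ≈ 0.822, b = sin(fδ)/sin δ ≈ 0.822.
p = a·p₁ + b·p₂ ≈ (-0.537, -0.785, 0.308); φ = arcsin(p_z) ≈ 17.92°, λ = atan2(p_y, p_x) ≈ -124.36°.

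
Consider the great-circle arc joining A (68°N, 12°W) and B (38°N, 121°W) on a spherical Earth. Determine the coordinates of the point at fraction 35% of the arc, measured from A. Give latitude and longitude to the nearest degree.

The haversine formula gives a central angle δ ≈ 1.076 rad (61.7°) between the endpoints.
Interpolate at f = 0.35 with slerp weights a = sin((1−f)δ)/sin δ ≈ 0.732, b = sin(fδ)/sin δ ≈ 0.418.
p = a·p₁ + b·p₂ ≈ (0.098, -0.339, 0.936); φ = arcsin(p_z) ≈ 69.31°, λ = atan2(p_y, p_x) ≈ -73.82°.

≈ (69°N, 74°W)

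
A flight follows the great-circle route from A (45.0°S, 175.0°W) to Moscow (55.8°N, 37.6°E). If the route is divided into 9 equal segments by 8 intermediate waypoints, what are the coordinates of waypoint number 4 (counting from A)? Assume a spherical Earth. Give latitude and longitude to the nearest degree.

Convert each endpoint to a unit vector on the sphere (x = cos φ cos λ, y = cos φ sin λ, z = sin φ).
The central angle between the endpoints is δ = arccos(p₁·p₂) ≈ 2.738 rad (156.9°).
Interpolate at f = 4/9 with slerp weights a = sin((1−f)δ)/sin δ ≈ 2.543, b = sin(fδ)/sin δ ≈ 2.389.
p = a·p₁ + b·p₂ ≈ (-0.728, 0.662, 0.177); φ = arcsin(p_z) ≈ 10.21°, λ = atan2(p_y, p_x) ≈ 137.69°.

≈ (10°N, 138°E)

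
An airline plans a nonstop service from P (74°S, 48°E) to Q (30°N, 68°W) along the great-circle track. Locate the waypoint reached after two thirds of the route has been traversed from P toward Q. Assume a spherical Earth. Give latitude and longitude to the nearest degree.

≈ (10°S, 56°W)

From cos δ = sin φ₁ sin φ₂ + cos φ₁ cos φ₂ cos Δλ, the central angle is δ ≈ 2.196 rad (125.8°).
Interpolate at f = 2/3 with slerp weights a = sin((1−f)δ)/sin δ ≈ 0.824, b = sin(fδ)/sin δ ≈ 1.226.
p = a·p₁ + b·p₂ ≈ (0.550, -0.816, -0.179); φ = arcsin(p_z) ≈ -10.32°, λ = atan2(p_y, p_x) ≈ -56.02°.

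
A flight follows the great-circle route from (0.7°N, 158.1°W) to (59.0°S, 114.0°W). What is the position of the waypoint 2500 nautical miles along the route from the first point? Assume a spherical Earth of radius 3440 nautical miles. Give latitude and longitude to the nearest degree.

Write both endpoints as unit vectors p₁, p₂ with components (cos φ cos λ, cos φ sin λ, sin φ).
The central angle between the endpoints is δ = arccos(p₁·p₂) ≈ 1.203 rad (68.9°). The total great-circle distance is δ·R ≈ 1.203 × 3440 ≈ 4139 nmi, so the target fraction is f = 2500/4139 ≈ 0.604.
Interpolate at f ≈ 0.604 with slerp weights a = sin((1−f)δ)/sin δ ≈ 0.491, b = sin(fδ)/sin δ ≈ 0.712.
p = a·p₁ + b·p₂ ≈ (-0.605, -0.518, -0.604); φ = arcsin(p_z) ≈ -37.18°, λ = atan2(p_y, p_x) ≈ -139.42°.

≈ (37°S, 139°W)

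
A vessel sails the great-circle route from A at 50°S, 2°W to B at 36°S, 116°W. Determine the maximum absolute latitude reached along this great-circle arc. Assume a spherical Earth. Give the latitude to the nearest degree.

≈ 61°S

The great circle lies in the plane with unit normal n̂ = (p₁ × p₂)/|p₁ × p₂|.
Here n̂_z ≈ -0.489; the vertex latitude is φ_max = arccos|n̂_z| ≈ 60.7°.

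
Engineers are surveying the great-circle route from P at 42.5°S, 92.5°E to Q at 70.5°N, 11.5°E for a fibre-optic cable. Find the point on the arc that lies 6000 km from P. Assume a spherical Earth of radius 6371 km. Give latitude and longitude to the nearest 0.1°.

Convert each endpoint to a unit vector on the sphere (x = cos φ cos λ, y = cos φ sin λ, z = sin φ).
The central angle between the endpoints is δ = arccos(p₁·p₂) ≈ 2.212 rad (126.8°). The total great-circle distance is δ·R ≈ 2.212 × 6371 ≈ 14094 km, so the target fraction is f = 6000/14094 ≈ 0.426.
Interpolate at f ≈ 0.426 with slerp weights a = sin((1−f)δ)/sin δ ≈ 1.192, b = sin(fδ)/sin δ ≈ 1.009.
p = a·p₁ + b·p₂ ≈ (0.292, 0.945, 0.146); φ = arcsin(p_z) ≈ 8.39°, λ = atan2(p_y, p_x) ≈ 72.85°.

≈ 8.4°N, 72.8°E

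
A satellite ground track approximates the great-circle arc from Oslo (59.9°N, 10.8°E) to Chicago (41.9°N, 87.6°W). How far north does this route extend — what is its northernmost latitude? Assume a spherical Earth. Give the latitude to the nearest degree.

The great circle lies in the plane with unit normal n̂ = (p₁ × p₂)/|p₁ × p₂|.
Here n̂_z ≈ -0.433; the vertex latitude is φ_max = arccos|n̂_z| ≈ 64.3°.
Check via Clairaut: cos φ_max = |cos φ₁| · sin C = cos(59.9°)·sin(59.8°) ≈ 0.433, again giving ≈ 64.3°.

≈ 64°N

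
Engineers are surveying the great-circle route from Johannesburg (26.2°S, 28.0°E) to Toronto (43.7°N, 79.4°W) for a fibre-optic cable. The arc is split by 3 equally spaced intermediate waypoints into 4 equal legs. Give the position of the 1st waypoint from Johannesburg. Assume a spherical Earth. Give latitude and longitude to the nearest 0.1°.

≈ 6.4°S, 4.4°E

Convert each endpoint to a unit vector on the sphere (x = cos φ cos λ, y = cos φ sin λ, z = sin φ).
The central angle between the endpoints is δ = arccos(p₁·p₂) ≈ 2.093 rad (119.9°).
Interpolate at f = 1/4 with slerp weights a = sin((1−f)δ)/sin δ ≈ 1.154, b = sin(fδ)/sin δ ≈ 0.577.
p = a·p₁ + b·p₂ ≈ (0.991, 0.076, -0.111); φ = arcsin(p_z) ≈ -6.38°, λ = atan2(p_y, p_x) ≈ 4.40°.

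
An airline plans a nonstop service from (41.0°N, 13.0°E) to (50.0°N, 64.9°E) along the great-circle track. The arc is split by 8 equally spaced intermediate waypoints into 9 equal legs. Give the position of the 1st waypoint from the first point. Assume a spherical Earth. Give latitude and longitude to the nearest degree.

Convert each endpoint to a unit vector on the sphere (x = cos φ cos λ, y = cos φ sin λ, z = sin φ).
The central angle between the endpoints is δ = arccos(p₁·p₂) ≈ 0.640 rad (36.7°).
Interpolate at f = 1/9 with slerp weights a = sin((1−f)δ)/sin δ ≈ 0.902, b = sin(fδ)/sin δ ≈ 0.119.
p = a·p₁ + b·p₂ ≈ (0.696, 0.222, 0.683); φ = arcsin(p_z) ≈ 43.07°, λ = atan2(p_y, p_x) ≈ 17.73°.

≈ (43°N, 18°E)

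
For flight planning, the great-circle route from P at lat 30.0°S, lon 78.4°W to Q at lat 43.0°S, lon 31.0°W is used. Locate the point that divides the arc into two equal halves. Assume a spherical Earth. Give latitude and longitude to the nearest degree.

Convert each endpoint to a unit vector on the sphere (x = cos φ cos λ, y = cos φ sin λ, z = sin φ).
The central angle between the endpoints is δ = arccos(p₁·p₂) ≈ 0.692 rad (39.7°).
Interpolate at f = 1/2 with slerp weights a = sin((1−f)δ)/sin δ ≈ 0.532, b = sin(fδ)/sin δ ≈ 0.532.
p = a·p₁ + b·p₂ ≈ (0.426, -0.651, -0.628); φ = arcsin(p_z) ≈ -38.92°, λ = atan2(p_y, p_x) ≈ -56.82°.

≈ lat 39°S, lon 57°W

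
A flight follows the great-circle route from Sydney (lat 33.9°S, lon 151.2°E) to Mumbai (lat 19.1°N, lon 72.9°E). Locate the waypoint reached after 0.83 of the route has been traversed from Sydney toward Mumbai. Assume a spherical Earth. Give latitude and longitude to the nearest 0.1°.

≈ lat 9.7°N, lon 85.7°E

Write both endpoints as unit vectors p₁, p₂ with components (cos φ cos λ, cos φ sin λ, sin φ).
The central angle between the endpoints is δ = arccos(p₁·p₂) ≈ 1.594 rad (91.3°).
Interpolate at f = 0.83 with slerp weights a = sin((1−f)δ)/sin δ ≈ 0.268, b = sin(fδ)/sin δ ≈ 0.970.
p = a·p₁ + b·p₂ ≈ (0.075, 0.983, 0.168); φ = arcsin(p_z) ≈ 9.67°, λ = atan2(p_y, p_x) ≈ 85.66°.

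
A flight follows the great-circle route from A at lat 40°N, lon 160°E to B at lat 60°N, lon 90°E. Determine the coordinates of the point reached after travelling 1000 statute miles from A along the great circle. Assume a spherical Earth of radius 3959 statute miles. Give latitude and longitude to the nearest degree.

From cos δ = sin φ₁ sin φ₂ + cos φ₁ cos φ₂ cos Δλ, the central angle is δ ≈ 0.813 rad (46.6°). The total great-circle distance is δ·R ≈ 0.813 × 3959 ≈ 3217 mi, so the target fraction is f = 1000/3217 ≈ 0.311.
Interpolate at f ≈ 0.311 with slerp weights a = sin((1−f)δ)/sin δ ≈ 0.732, b = sin(fδ)/sin δ ≈ 0.344.
p = a·p₁ + b·p₂ ≈ (-0.527, 0.364, 0.768); φ = arcsin(p_z) ≈ 50.21°, λ = atan2(p_y, p_x) ≈ 145.36°.

≈ lat 50°N, lon 145°E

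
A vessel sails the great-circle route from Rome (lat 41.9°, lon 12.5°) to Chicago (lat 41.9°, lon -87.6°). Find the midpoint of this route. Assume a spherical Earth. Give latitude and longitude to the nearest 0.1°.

≈ lat 54.4°, lon -37.5°

Write both endpoints as unit vectors p₁, p₂ with components (cos φ cos λ, cos φ sin λ, sin φ).
The central angle between the endpoints is δ = arccos(p₁·p₂) ≈ 1.214 rad (69.6°).
Interpolate at f = 1/2 with slerp weights a = sin((1−f)δ)/sin δ ≈ 0.609, b = sin(fδ)/sin δ ≈ 0.609.
p = a·p₁ + b·p₂ ≈ (0.461, -0.355, 0.813); φ = arcsin(p_z) ≈ 54.41°, λ = atan2(p_y, p_x) ≈ -37.55°.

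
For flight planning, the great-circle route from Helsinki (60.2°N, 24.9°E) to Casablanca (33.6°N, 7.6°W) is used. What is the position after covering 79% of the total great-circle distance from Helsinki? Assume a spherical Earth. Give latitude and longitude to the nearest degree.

Write both endpoints as unit vectors p₁, p₂ with components (cos φ cos λ, cos φ sin λ, sin φ).
The central angle between the endpoints is δ = arccos(p₁·p₂) ≈ 0.593 rad (34.0°).
Interpolate at f = 0.79 with slerp weights a = sin((1−f)δ)/sin δ ≈ 0.222, b = sin(fδ)/sin δ ≈ 0.808.
p = a·p₁ + b·p₂ ≈ (0.767, -0.042, 0.640); φ = arcsin(p_z) ≈ 39.79°, λ = atan2(p_y, p_x) ≈ -3.17°.

≈ 40°N, 3°W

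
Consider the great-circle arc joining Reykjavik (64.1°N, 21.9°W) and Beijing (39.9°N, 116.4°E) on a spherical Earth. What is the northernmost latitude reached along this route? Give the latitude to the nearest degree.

The great circle lies in the plane with unit normal n̂ = (p₁ × p₂)/|p₁ × p₂|.
Here n̂_z ≈ +0.236; the vertex latitude is φ_max = arccos|n̂_z| ≈ 76.4°.

≈ 76°N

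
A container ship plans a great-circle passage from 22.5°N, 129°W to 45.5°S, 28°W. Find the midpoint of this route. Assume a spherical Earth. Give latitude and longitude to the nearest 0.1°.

≈ 17.5°S, 88.0°W

The haversine formula gives a central angle δ ≈ 1.979 rad (113.4°) between the endpoints.
Interpolate at f = 1/2 with slerp weights a = sin((1−f)δ)/sin δ ≈ 0.910, b = sin(fδ)/sin δ ≈ 0.910.
p = a·p₁ + b·p₂ ≈ (0.034, -0.953, -0.301); φ = arcsin(p_z) ≈ -17.51°, λ = atan2(p_y, p_x) ≈ -87.95°.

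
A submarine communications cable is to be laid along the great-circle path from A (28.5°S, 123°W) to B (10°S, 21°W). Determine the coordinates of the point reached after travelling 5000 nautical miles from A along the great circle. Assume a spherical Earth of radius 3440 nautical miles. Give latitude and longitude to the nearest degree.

From cos δ = sin φ₁ sin φ₂ + cos φ₁ cos φ₂ cos Δλ, the central angle is δ ≈ 1.668 rad (95.6°). The total great-circle distance is δ·R ≈ 1.668 × 3440 ≈ 5738 nmi, so the target fraction is f = 5000/5738 ≈ 0.871.
Interpolate at f ≈ 0.871 with slerp weights a = sin((1−f)δ)/sin δ ≈ 0.214, b = sin(fδ)/sin δ ≈ 0.998.
p = a·p₁ + b·p₂ ≈ (0.815, -0.510, -0.275); φ = arcsin(p_z) ≈ -15.98°, λ = atan2(p_y, p_x) ≈ -32.03°.

≈ (16°S, 32°W)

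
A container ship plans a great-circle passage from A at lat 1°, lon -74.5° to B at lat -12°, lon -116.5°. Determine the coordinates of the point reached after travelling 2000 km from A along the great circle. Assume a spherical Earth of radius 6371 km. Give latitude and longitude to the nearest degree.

Convert each endpoint to a unit vector on the sphere (x = cos φ cos λ, y = cos φ sin λ, z = sin φ).
The central angle between the endpoints is δ = arccos(p₁·p₂) ≈ 0.762 rad (43.7°). The total great-circle distance is δ·R ≈ 0.762 × 6371 ≈ 4857 km, so the target fraction is f = 2000/4857 ≈ 0.412.
Interpolate at f ≈ 0.412 with slerp weights a = sin((1−f)δ)/sin δ ≈ 0.628, b = sin(fδ)/sin δ ≈ 0.447.
p = a·p₁ + b·p₂ ≈ (-0.027, -0.996, -0.082); φ = arcsin(p_z) ≈ -4.70°, λ = atan2(p_y, p_x) ≈ -91.57°.

≈ lat -5°, lon -92°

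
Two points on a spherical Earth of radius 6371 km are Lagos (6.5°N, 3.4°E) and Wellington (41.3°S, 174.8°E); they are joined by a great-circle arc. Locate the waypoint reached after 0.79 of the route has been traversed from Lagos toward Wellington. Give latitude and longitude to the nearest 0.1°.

≈ 69.5°S, 153.3°E

Write both endpoints as unit vectors p₁, p₂ with components (cos φ cos λ, cos φ sin λ, sin φ).
The central angle between the endpoints is δ = arccos(p₁·p₂) ≈ 2.520 rad (144.4°).
Interpolate at f = 0.79 with slerp weights a = sin((1−f)δ)/sin δ ≈ 0.866, b = sin(fδ)/sin δ ≈ 1.567.
p = a·p₁ + b·p₂ ≈ (-0.313, 0.158, -0.936); φ = arcsin(p_z) ≈ -69.46°, λ = atan2(p_y, p_x) ≈ 153.28°.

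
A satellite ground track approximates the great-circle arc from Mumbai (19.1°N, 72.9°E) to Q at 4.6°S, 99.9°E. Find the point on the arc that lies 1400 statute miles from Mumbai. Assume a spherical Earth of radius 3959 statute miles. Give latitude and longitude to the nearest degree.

≈ 6°N, 89°E

Convert each endpoint to a unit vector on the sphere (x = cos φ cos λ, y = cos φ sin λ, z = sin φ).
The central angle between the endpoints is δ = arccos(p₁·p₂) ≈ 0.622 rad (35.6°). The total great-circle distance is δ·R ≈ 0.622 × 3959 ≈ 2461 mi, so the target fraction is f = 1400/2461 ≈ 0.569.
Interpolate at f ≈ 0.569 with slerp weights a = sin((1−f)δ)/sin δ ≈ 0.455, b = sin(fδ)/sin δ ≈ 0.595.
p = a·p₁ + b·p₂ ≈ (0.024, 0.995, 0.101); φ = arcsin(p_z) ≈ 5.80°, λ = atan2(p_y, p_x) ≈ 88.60°.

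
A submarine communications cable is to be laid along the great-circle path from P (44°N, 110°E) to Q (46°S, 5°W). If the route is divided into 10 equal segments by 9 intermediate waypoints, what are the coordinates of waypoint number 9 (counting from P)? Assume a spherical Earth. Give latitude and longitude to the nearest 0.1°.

From cos δ = sin φ₁ sin φ₂ + cos φ₁ cos φ₂ cos Δλ, the central angle is δ ≈ 2.362 rad (135.3°).
Interpolate at f = 9/10 with slerp weights a = sin((1−f)δ)/sin δ ≈ 0.333, b = sin(fδ)/sin δ ≈ 1.209.
p = a·p₁ + b·p₂ ≈ (0.755, 0.152, -0.638); φ = arcsin(p_z) ≈ -39.67°, λ = atan2(p_y, p_x) ≈ 11.37°.

≈ (39.7°S, 11.4°E)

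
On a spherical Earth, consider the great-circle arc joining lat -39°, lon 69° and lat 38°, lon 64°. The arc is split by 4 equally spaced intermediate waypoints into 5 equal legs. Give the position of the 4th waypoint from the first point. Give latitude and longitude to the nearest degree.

≈ lat 23°, lon 65°

Convert each endpoint to a unit vector on the sphere (x = cos φ cos λ, y = cos φ sin λ, z = sin φ).
The central angle between the endpoints is δ = arccos(p₁·p₂) ≈ 1.346 rad (77.1°).
Interpolate at f = 4/5 with slerp weights a = sin((1−f)δ)/sin δ ≈ 0.273, b = sin(fδ)/sin δ ≈ 0.903.
p = a·p₁ + b·p₂ ≈ (0.388, 0.838, 0.384); φ = arcsin(p_z) ≈ 22.60°, λ = atan2(p_y, p_x) ≈ 65.15°.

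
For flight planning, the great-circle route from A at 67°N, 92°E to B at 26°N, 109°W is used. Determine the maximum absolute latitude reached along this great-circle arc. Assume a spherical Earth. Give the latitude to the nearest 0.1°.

≈ 82.7°N

The great circle lies in the plane with unit normal n̂ = (p₁ × p₂)/|p₁ × p₂|.
Here n̂_z ≈ +0.126; the vertex latitude is φ_max = arccos|n̂_z| ≈ 82.7°.
Check via Clairaut: cos φ_max = |cos φ₁| · sin C = cos(67.0°)·sin(18.8°) ≈ 0.126, again giving ≈ 82.7°.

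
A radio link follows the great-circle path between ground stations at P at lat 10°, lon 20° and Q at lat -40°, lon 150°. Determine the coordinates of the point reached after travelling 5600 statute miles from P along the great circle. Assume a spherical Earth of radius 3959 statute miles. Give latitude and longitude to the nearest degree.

From cos δ = sin φ₁ sin φ₂ + cos φ₁ cos φ₂ cos Δλ, the central angle is δ ≈ 2.210 rad (126.6°). The total great-circle distance is δ·R ≈ 2.210 × 3959 ≈ 8749 mi, so the target fraction is f = 5600/8749 ≈ 0.640.
Interpolate at f ≈ 0.640 with slerp weights a = sin((1−f)δ)/sin δ ≈ 0.890, b = sin(fδ)/sin δ ≈ 1.231.
p = a·p₁ + b·p₂ ≈ (0.007, 0.771, -0.637); φ = arcsin(p_z) ≈ -39.54°, λ = atan2(p_y, p_x) ≈ 89.48°.

≈ lat -40°, lon 89°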